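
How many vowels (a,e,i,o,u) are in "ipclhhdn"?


Input: ipclhhdn
Checking each character:
  'i' at position 0: vowel (running total: 1)
  'p' at position 1: consonant
  'c' at position 2: consonant
  'l' at position 3: consonant
  'h' at position 4: consonant
  'h' at position 5: consonant
  'd' at position 6: consonant
  'n' at position 7: consonant
Total vowels: 1

1


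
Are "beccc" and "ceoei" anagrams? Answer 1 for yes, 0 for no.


Strings: "beccc", "ceoei"
Sorted first:  bccce
Sorted second: ceeio
Differ at position 0: 'b' vs 'c' => not anagrams

0


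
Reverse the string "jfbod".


Input: jfbod
Reading characters right to left:
  Position 4: 'd'
  Position 3: 'o'
  Position 2: 'b'
  Position 1: 'f'
  Position 0: 'j'
Reversed: dobfj

dobfj


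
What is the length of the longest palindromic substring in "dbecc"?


Input: "dbecc"
Checking substrings for palindromes:
  [3:5] "cc" (len 2) => palindrome
Longest palindromic substring: "cc" with length 2

2


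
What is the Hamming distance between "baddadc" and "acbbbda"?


Comparing "baddadc" and "acbbbda" position by position:
  Position 0: 'b' vs 'a' => differ
  Position 1: 'a' vs 'c' => differ
  Position 2: 'd' vs 'b' => differ
  Position 3: 'd' vs 'b' => differ
  Position 4: 'a' vs 'b' => differ
  Position 5: 'd' vs 'd' => same
  Position 6: 'c' vs 'a' => differ
Total differences (Hamming distance): 6

6


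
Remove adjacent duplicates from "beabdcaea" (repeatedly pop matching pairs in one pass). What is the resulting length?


Input: beabdcaea
Stack-based adjacent duplicate removal:
  Read 'b': push. Stack: b
  Read 'e': push. Stack: be
  Read 'a': push. Stack: bea
  Read 'b': push. Stack: beab
  Read 'd': push. Stack: beabd
  Read 'c': push. Stack: beabdc
  Read 'a': push. Stack: beabdca
  Read 'e': push. Stack: beabdcae
  Read 'a': push. Stack: beabdcaea
Final stack: "beabdcaea" (length 9)

9


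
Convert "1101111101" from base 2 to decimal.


Input: "1101111101" in base 2
Positional expansion:
  Digit '1' (value 1) x 2^9 = 512
  Digit '1' (value 1) x 2^8 = 256
  Digit '0' (value 0) x 2^7 = 0
  Digit '1' (value 1) x 2^6 = 64
  Digit '1' (value 1) x 2^5 = 32
  Digit '1' (value 1) x 2^4 = 16
  Digit '1' (value 1) x 2^3 = 8
  Digit '1' (value 1) x 2^2 = 4
  Digit '0' (value 0) x 2^1 = 0
  Digit '1' (value 1) x 2^0 = 1
Sum = 893

893


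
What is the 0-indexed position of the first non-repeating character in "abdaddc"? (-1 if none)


Input: abdaddc
Character frequencies:
  'a': 2
  'b': 1
  'c': 1
  'd': 3
Scanning left to right for freq == 1:
  Position 0 ('a'): freq=2, skip
  Position 1 ('b'): unique! => answer = 1

1


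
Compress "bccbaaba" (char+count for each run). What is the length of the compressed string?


Input: bccbaaba
Runs:
  'b' x 1 => "b1"
  'c' x 2 => "c2"
  'b' x 1 => "b1"
  'a' x 2 => "a2"
  'b' x 1 => "b1"
  'a' x 1 => "a1"
Compressed: "b1c2b1a2b1a1"
Compressed length: 12

12


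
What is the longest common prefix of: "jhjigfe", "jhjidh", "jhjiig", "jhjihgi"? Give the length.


Words: jhjigfe, jhjidh, jhjiig, jhjihgi
  Position 0: all 'j' => match
  Position 1: all 'h' => match
  Position 2: all 'j' => match
  Position 3: all 'i' => match
  Position 4: ('g', 'd', 'i', 'h') => mismatch, stop
LCP = "jhji" (length 4)

4


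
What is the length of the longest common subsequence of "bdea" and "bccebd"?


LCS of "bdea" and "bccebd"
DP table:
           b    c    c    e    b    d
      0    0    0    0    0    0    0
  b   0    1    1    1    1    1    1
  d   0    1    1    1    1    1    2
  e   0    1    1    1    2    2    2
  a   0    1    1    1    2    2    2
LCS length = dp[4][6] = 2

2


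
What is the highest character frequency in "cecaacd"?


Input: cecaacd
Character counts:
  'a': 2
  'c': 3
  'd': 1
  'e': 1
Maximum frequency: 3

3


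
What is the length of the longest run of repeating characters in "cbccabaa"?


Input: "cbccabaa"
Scanning for longest run:
  Position 1 ('b'): new char, reset run to 1
  Position 2 ('c'): new char, reset run to 1
  Position 3 ('c'): continues run of 'c', length=2
  Position 4 ('a'): new char, reset run to 1
  Position 5 ('b'): new char, reset run to 1
  Position 6 ('a'): new char, reset run to 1
  Position 7 ('a'): continues run of 'a', length=2
Longest run: 'c' with length 2

2


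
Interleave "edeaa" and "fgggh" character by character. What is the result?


Interleaving "edeaa" and "fgggh":
  Position 0: 'e' from first, 'f' from second => "ef"
  Position 1: 'd' from first, 'g' from second => "dg"
  Position 2: 'e' from first, 'g' from second => "eg"
  Position 3: 'a' from first, 'g' from second => "ag"
  Position 4: 'a' from first, 'h' from second => "ah"
Result: efdgegagah

efdgegagah


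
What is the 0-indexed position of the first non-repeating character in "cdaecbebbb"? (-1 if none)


Input: cdaecbebbb
Character frequencies:
  'a': 1
  'b': 4
  'c': 2
  'd': 1
  'e': 2
Scanning left to right for freq == 1:
  Position 0 ('c'): freq=2, skip
  Position 1 ('d'): unique! => answer = 1

1


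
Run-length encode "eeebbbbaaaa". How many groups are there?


Input: eeebbbbaaaa
Scanning for consecutive runs:
  Group 1: 'e' x 3 (positions 0-2)
  Group 2: 'b' x 4 (positions 3-6)
  Group 3: 'a' x 4 (positions 7-10)
Total groups: 3

3


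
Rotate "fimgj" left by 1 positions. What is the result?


Input: "fimgj", rotate left by 1
First 1 characters: "f"
Remaining characters: "imgj"
Concatenate remaining + first: "imgj" + "f" = "imgjf"

imgjf


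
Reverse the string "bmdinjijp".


Input: bmdinjijp
Reading characters right to left:
  Position 8: 'p'
  Position 7: 'j'
  Position 6: 'i'
  Position 5: 'j'
  Position 4: 'n'
  Position 3: 'i'
  Position 2: 'd'
  Position 1: 'm'
  Position 0: 'b'
Reversed: pjijnidmb

pjijnidmb


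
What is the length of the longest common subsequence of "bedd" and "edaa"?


LCS of "bedd" and "edaa"
DP table:
           e    d    a    a
      0    0    0    0    0
  b   0    0    0    0    0
  e   0    1    1    1    1
  d   0    1    2    2    2
  d   0    1    2    2    2
LCS length = dp[4][4] = 2

2


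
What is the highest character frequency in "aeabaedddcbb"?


Input: aeabaedddcbb
Character counts:
  'a': 3
  'b': 3
  'c': 1
  'd': 3
  'e': 2
Maximum frequency: 3

3


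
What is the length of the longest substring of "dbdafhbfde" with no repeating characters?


Input: "dbdafhbfde"
Sliding window (track last position of each char):
  Position 0 ('d'): window [0,0] length 1 -- new best
  Position 1 ('b'): window [0,1] length 2 -- new best
  Position 2 ('d'): repeat (last at 0), move window start to 1
  Position 2 ('d'): window [1,2] length 2
  Position 3 ('a'): window [1,3] length 3 -- new best
  Position 4 ('f'): window [1,4] length 4 -- new best
  Position 5 ('h'): window [1,5] length 5 -- new best
  Position 6 ('b'): repeat (last at 1), move window start to 2
  Position 6 ('b'): window [2,6] length 5
  Position 7 ('f'): repeat (last at 4), move window start to 5
  Position 7 ('f'): window [5,7] length 3
  Position 8 ('d'): window [5,8] length 4
  Position 9 ('e'): window [5,9] length 5
Longest substring with no repeats: "bdafh" with length 5

5


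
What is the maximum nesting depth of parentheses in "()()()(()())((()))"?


Input: "()()()(()())((()))"
Tracking depth:
  Position 0 '(': depth becomes 1
  Position 1 ')': depth becomes 0
  Position 2 '(': depth becomes 1
  Position 3 ')': depth becomes 0
  Position 4 '(': depth becomes 1
  Position 5 ')': depth becomes 0
  Position 6 '(': depth becomes 1
  Position 7 '(': depth becomes 2
  Position 8 ')': depth becomes 1
  Position 9 '(': depth becomes 2
  Position 10 ')': depth becomes 1
  Position 11 ')': depth becomes 0
  Position 12 '(': depth becomes 1
  Position 13 '(': depth becomes 2
  Position 14 '(': depth becomes 3
  Position 15 ')': depth becomes 2
  Position 16 ')': depth becomes 1
  Position 17 ')': depth becomes 0
Maximum depth reached: 3

3


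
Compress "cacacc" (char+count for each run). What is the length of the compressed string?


Input: cacacc
Runs:
  'c' x 1 => "c1"
  'a' x 1 => "a1"
  'c' x 1 => "c1"
  'a' x 1 => "a1"
  'c' x 2 => "c2"
Compressed: "c1a1c1a1c2"
Compressed length: 10

10


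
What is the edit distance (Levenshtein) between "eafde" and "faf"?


Computing edit distance: "eafde" -> "faf"
DP table:
           f    a    f
      0    1    2    3
  e   1    1    2    3
  a   2    2    1    2
  f   3    2    2    1
  d   4    3    3    2
  e   5    4    4    3
Edit distance = dp[5][3] = 3

3


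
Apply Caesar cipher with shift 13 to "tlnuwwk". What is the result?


Caesar cipher: shift "tlnuwwk" by 13
  't' (pos 19) + 13 = pos 6 = 'g'
  'l' (pos 11) + 13 = pos 24 = 'y'
  'n' (pos 13) + 13 = pos 0 = 'a'
  'u' (pos 20) + 13 = pos 7 = 'h'
  'w' (pos 22) + 13 = pos 9 = 'j'
  'w' (pos 22) + 13 = pos 9 = 'j'
  'k' (pos 10) + 13 = pos 23 = 'x'
Result: gyahjjx

gyahjjx


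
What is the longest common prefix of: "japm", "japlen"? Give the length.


Words: japm, japlen
  Position 0: all 'j' => match
  Position 1: all 'a' => match
  Position 2: all 'p' => match
  Position 3: ('m', 'l') => mismatch, stop
LCP = "jap" (length 3)

3


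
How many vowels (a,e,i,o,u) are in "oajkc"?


Input: oajkc
Checking each character:
  'o' at position 0: vowel (running total: 1)
  'a' at position 1: vowel (running total: 2)
  'j' at position 2: consonant
  'k' at position 3: consonant
  'c' at position 4: consonant
Total vowels: 2

2


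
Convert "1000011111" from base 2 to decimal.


Input: "1000011111" in base 2
Positional expansion:
  Digit '1' (value 1) x 2^9 = 512
  Digit '0' (value 0) x 2^8 = 0
  Digit '0' (value 0) x 2^7 = 0
  Digit '0' (value 0) x 2^6 = 0
  Digit '0' (value 0) x 2^5 = 0
  Digit '1' (value 1) x 2^4 = 16
  Digit '1' (value 1) x 2^3 = 8
  Digit '1' (value 1) x 2^2 = 4
  Digit '1' (value 1) x 2^1 = 2
  Digit '1' (value 1) x 2^0 = 1
Sum = 543

543


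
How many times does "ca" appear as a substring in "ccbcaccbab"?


Searching for "ca" in "ccbcaccbab"
Scanning each position:
  Position 0: "cc" => no
  Position 1: "cb" => no
  Position 2: "bc" => no
  Position 3: "ca" => MATCH
  Position 4: "ac" => no
  Position 5: "cc" => no
  Position 6: "cb" => no
  Position 7: "ba" => no
  Position 8: "ab" => no
Total occurrences: 1

1


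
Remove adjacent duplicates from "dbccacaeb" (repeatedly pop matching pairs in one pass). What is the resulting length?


Input: dbccacaeb
Stack-based adjacent duplicate removal:
  Read 'd': push. Stack: d
  Read 'b': push. Stack: db
  Read 'c': push. Stack: dbc
  Read 'c': matches stack top 'c' => pop. Stack: db
  Read 'a': push. Stack: dba
  Read 'c': push. Stack: dbac
  Read 'a': push. Stack: dbaca
  Read 'e': push. Stack: dbacae
  Read 'b': push. Stack: dbacaeb
Final stack: "dbacaeb" (length 7)

7


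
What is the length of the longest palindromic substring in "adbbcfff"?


Input: "adbbcfff"
Checking substrings for palindromes:
  [5:8] "fff" (len 3) => palindrome
  [2:4] "bb" (len 2) => palindrome
  [5:7] "ff" (len 2) => palindrome
  [6:8] "ff" (len 2) => palindrome
Longest palindromic substring: "fff" with length 3

3


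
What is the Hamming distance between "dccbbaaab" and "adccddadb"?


Comparing "dccbbaaab" and "adccddadb" position by position:
  Position 0: 'd' vs 'a' => differ
  Position 1: 'c' vs 'd' => differ
  Position 2: 'c' vs 'c' => same
  Position 3: 'b' vs 'c' => differ
  Position 4: 'b' vs 'd' => differ
  Position 5: 'a' vs 'd' => differ
  Position 6: 'a' vs 'a' => same
  Position 7: 'a' vs 'd' => differ
  Position 8: 'b' vs 'b' => same
Total differences (Hamming distance): 6

6


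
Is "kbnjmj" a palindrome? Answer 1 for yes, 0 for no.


Input: kbnjmj
Reversed: jmjnbk
  Compare pos 0 ('k') with pos 5 ('j'): MISMATCH
  Compare pos 1 ('b') with pos 4 ('m'): MISMATCH
  Compare pos 2 ('n') with pos 3 ('j'): MISMATCH
Result: not a palindrome

0


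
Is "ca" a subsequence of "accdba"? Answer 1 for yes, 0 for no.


Check if "ca" is a subsequence of "accdba"
Greedy scan:
  Position 0 ('a'): no match needed
  Position 1 ('c'): matches sub[0] = 'c'
  Position 2 ('c'): no match needed
  Position 3 ('d'): no match needed
  Position 4 ('b'): no match needed
  Position 5 ('a'): matches sub[1] = 'a'
All 2 characters matched => is a subsequence

1


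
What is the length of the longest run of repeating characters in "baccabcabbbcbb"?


Input: "baccabcabbbcbb"
Scanning for longest run:
  Position 1 ('a'): new char, reset run to 1
  Position 2 ('c'): new char, reset run to 1
  Position 3 ('c'): continues run of 'c', length=2
  Position 4 ('a'): new char, reset run to 1
  Position 5 ('b'): new char, reset run to 1
  Position 6 ('c'): new char, reset run to 1
  Position 7 ('a'): new char, reset run to 1
  Position 8 ('b'): new char, reset run to 1
  Position 9 ('b'): continues run of 'b', length=2
  Position 10 ('b'): continues run of 'b', length=3
  Position 11 ('c'): new char, reset run to 1
  Position 12 ('b'): new char, reset run to 1
  Position 13 ('b'): continues run of 'b', length=2
Longest run: 'b' with length 3

3


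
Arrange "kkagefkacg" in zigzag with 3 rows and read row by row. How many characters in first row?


Zigzag "kkagefkacg" into 3 rows:
Placing characters:
  'k' => row 0
  'k' => row 1
  'a' => row 2
  'g' => row 1
  'e' => row 0
  'f' => row 1
  'k' => row 2
  'a' => row 1
  'c' => row 0
  'g' => row 1
Rows:
  Row 0: "kec"
  Row 1: "kgfag"
  Row 2: "ak"
First row length: 3

3


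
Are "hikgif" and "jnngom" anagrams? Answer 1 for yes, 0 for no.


Strings: "hikgif", "jnngom"
Sorted first:  fghiik
Sorted second: gjmnno
Differ at position 0: 'f' vs 'g' => not anagrams

0


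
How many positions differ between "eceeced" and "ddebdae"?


Comparing "eceeced" and "ddebdae" position by position:
  Position 0: 'e' vs 'd' => DIFFER
  Position 1: 'c' vs 'd' => DIFFER
  Position 2: 'e' vs 'e' => same
  Position 3: 'e' vs 'b' => DIFFER
  Position 4: 'c' vs 'd' => DIFFER
  Position 5: 'e' vs 'a' => DIFFER
  Position 6: 'd' vs 'e' => DIFFER
Positions that differ: 6

6


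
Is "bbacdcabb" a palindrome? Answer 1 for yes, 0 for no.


Input: bbacdcabb
Reversed: bbacdcabb
  Compare pos 0 ('b') with pos 8 ('b'): match
  Compare pos 1 ('b') with pos 7 ('b'): match
  Compare pos 2 ('a') with pos 6 ('a'): match
  Compare pos 3 ('c') with pos 5 ('c'): match
Result: palindrome

1


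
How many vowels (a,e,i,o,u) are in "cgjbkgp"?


Input: cgjbkgp
Checking each character:
  'c' at position 0: consonant
  'g' at position 1: consonant
  'j' at position 2: consonant
  'b' at position 3: consonant
  'k' at position 4: consonant
  'g' at position 5: consonant
  'p' at position 6: consonant
Total vowels: 0

0


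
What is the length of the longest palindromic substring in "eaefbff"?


Input: "eaefbff"
Checking substrings for palindromes:
  [0:3] "eae" (len 3) => palindrome
  [3:6] "fbf" (len 3) => palindrome
  [5:7] "ff" (len 2) => palindrome
Longest palindromic substring: "eae" with length 3

3


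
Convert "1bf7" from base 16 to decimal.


Input: "1bf7" in base 16
Positional expansion:
  Digit '1' (value 1) x 16^3 = 4096
  Digit 'b' (value 11) x 16^2 = 2816
  Digit 'f' (value 15) x 16^1 = 240
  Digit '7' (value 7) x 16^0 = 7
Sum = 7159

7159


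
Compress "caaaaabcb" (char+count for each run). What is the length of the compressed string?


Input: caaaaabcb
Runs:
  'c' x 1 => "c1"
  'a' x 5 => "a5"
  'b' x 1 => "b1"
  'c' x 1 => "c1"
  'b' x 1 => "b1"
Compressed: "c1a5b1c1b1"
Compressed length: 10

10


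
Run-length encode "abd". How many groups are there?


Input: abd
Scanning for consecutive runs:
  Group 1: 'a' x 1 (positions 0-0)
  Group 2: 'b' x 1 (positions 1-1)
  Group 3: 'd' x 1 (positions 2-2)
Total groups: 3

3


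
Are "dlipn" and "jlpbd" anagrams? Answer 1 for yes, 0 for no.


Strings: "dlipn", "jlpbd"
Sorted first:  dilnp
Sorted second: bdjlp
Differ at position 0: 'd' vs 'b' => not anagrams

0


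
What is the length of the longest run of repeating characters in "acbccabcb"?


Input: "acbccabcb"
Scanning for longest run:
  Position 1 ('c'): new char, reset run to 1
  Position 2 ('b'): new char, reset run to 1
  Position 3 ('c'): new char, reset run to 1
  Position 4 ('c'): continues run of 'c', length=2
  Position 5 ('a'): new char, reset run to 1
  Position 6 ('b'): new char, reset run to 1
  Position 7 ('c'): new char, reset run to 1
  Position 8 ('b'): new char, reset run to 1
Longest run: 'c' with length 2

2


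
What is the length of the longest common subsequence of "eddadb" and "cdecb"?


LCS of "eddadb" and "cdecb"
DP table:
           c    d    e    c    b
      0    0    0    0    0    0
  e   0    0    0    1    1    1
  d   0    0    1    1    1    1
  d   0    0    1    1    1    1
  a   0    0    1    1    1    1
  d   0    0    1    1    1    1
  b   0    0    1    1    1    2
LCS length = dp[6][5] = 2

2


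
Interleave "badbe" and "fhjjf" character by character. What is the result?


Interleaving "badbe" and "fhjjf":
  Position 0: 'b' from first, 'f' from second => "bf"
  Position 1: 'a' from first, 'h' from second => "ah"
  Position 2: 'd' from first, 'j' from second => "dj"
  Position 3: 'b' from first, 'j' from second => "bj"
  Position 4: 'e' from first, 'f' from second => "ef"
Result: bfahdjbjef

bfahdjbjef


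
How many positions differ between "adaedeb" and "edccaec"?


Comparing "adaedeb" and "edccaec" position by position:
  Position 0: 'a' vs 'e' => DIFFER
  Position 1: 'd' vs 'd' => same
  Position 2: 'a' vs 'c' => DIFFER
  Position 3: 'e' vs 'c' => DIFFER
  Position 4: 'd' vs 'a' => DIFFER
  Position 5: 'e' vs 'e' => same
  Position 6: 'b' vs 'c' => DIFFER
Positions that differ: 5

5


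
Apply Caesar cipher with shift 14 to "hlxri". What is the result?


Caesar cipher: shift "hlxri" by 14
  'h' (pos 7) + 14 = pos 21 = 'v'
  'l' (pos 11) + 14 = pos 25 = 'z'
  'x' (pos 23) + 14 = pos 11 = 'l'
  'r' (pos 17) + 14 = pos 5 = 'f'
  'i' (pos 8) + 14 = pos 22 = 'w'
Result: vzlfw

vzlfw


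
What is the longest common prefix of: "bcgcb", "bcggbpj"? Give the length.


Words: bcgcb, bcggbpj
  Position 0: all 'b' => match
  Position 1: all 'c' => match
  Position 2: all 'g' => match
  Position 3: ('c', 'g') => mismatch, stop
LCP = "bcg" (length 3)

3


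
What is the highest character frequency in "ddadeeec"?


Input: ddadeeec
Character counts:
  'a': 1
  'c': 1
  'd': 3
  'e': 3
Maximum frequency: 3

3


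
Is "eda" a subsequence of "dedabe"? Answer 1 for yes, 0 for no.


Check if "eda" is a subsequence of "dedabe"
Greedy scan:
  Position 0 ('d'): no match needed
  Position 1 ('e'): matches sub[0] = 'e'
  Position 2 ('d'): matches sub[1] = 'd'
  Position 3 ('a'): matches sub[2] = 'a'
  Position 4 ('b'): no match needed
  Position 5 ('e'): no match needed
All 3 characters matched => is a subsequence

1


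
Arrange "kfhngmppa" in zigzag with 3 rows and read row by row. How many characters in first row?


Zigzag "kfhngmppa" into 3 rows:
Placing characters:
  'k' => row 0
  'f' => row 1
  'h' => row 2
  'n' => row 1
  'g' => row 0
  'm' => row 1
  'p' => row 2
  'p' => row 1
  'a' => row 0
Rows:
  Row 0: "kga"
  Row 1: "fnmp"
  Row 2: "hp"
First row length: 3

3


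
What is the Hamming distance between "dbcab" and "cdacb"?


Comparing "dbcab" and "cdacb" position by position:
  Position 0: 'd' vs 'c' => differ
  Position 1: 'b' vs 'd' => differ
  Position 2: 'c' vs 'a' => differ
  Position 3: 'a' vs 'c' => differ
  Position 4: 'b' vs 'b' => same
Total differences (Hamming distance): 4

4


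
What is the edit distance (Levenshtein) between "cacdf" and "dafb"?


Computing edit distance: "cacdf" -> "dafb"
DP table:
           d    a    f    b
      0    1    2    3    4
  c   1    1    2    3    4
  a   2    2    1    2    3
  c   3    3    2    2    3
  d   4    3    3    3    3
  f   5    4    4    3    4
Edit distance = dp[5][4] = 4

4


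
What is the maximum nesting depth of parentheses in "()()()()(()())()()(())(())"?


Input: "()()()()(()())()()(())(())"
Tracking depth:
  Position 0 '(': depth becomes 1
  Position 1 ')': depth becomes 0
  Position 2 '(': depth becomes 1
  Position 3 ')': depth becomes 0
  Position 4 '(': depth becomes 1
  Position 5 ')': depth becomes 0
  Position 6 '(': depth becomes 1
  Position 7 ')': depth becomes 0
  Position 8 '(': depth becomes 1
  Position 9 '(': depth becomes 2
  Position 10 ')': depth becomes 1
  Position 11 '(': depth becomes 2
  Position 12 ')': depth becomes 1
  Position 13 ')': depth becomes 0
  Position 14 '(': depth becomes 1
  Position 15 ')': depth becomes 0
  Position 16 '(': depth becomes 1
  Position 17 ')': depth becomes 0
  Position 18 '(': depth becomes 1
  Position 19 '(': depth becomes 2
  Position 20 ')': depth becomes 1
  Position 21 ')': depth becomes 0
  Position 22 '(': depth becomes 1
  Position 23 '(': depth becomes 2
  Position 24 ')': depth becomes 1
  Position 25 ')': depth becomes 0
Maximum depth reached: 2

2


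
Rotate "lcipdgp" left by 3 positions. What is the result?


Input: "lcipdgp", rotate left by 3
First 3 characters: "lci"
Remaining characters: "pdgp"
Concatenate remaining + first: "pdgp" + "lci" = "pdgplci"

pdgplci


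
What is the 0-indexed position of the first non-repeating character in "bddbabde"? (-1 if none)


Input: bddbabde
Character frequencies:
  'a': 1
  'b': 3
  'd': 3
  'e': 1
Scanning left to right for freq == 1:
  Position 0 ('b'): freq=3, skip
  Position 1 ('d'): freq=3, skip
  Position 2 ('d'): freq=3, skip
  Position 3 ('b'): freq=3, skip
  Position 4 ('a'): unique! => answer = 4

4


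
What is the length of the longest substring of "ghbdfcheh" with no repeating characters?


Input: "ghbdfcheh"
Sliding window (track last position of each char):
  Position 0 ('g'): window [0,0] length 1 -- new best
  Position 1 ('h'): window [0,1] length 2 -- new best
  Position 2 ('b'): window [0,2] length 3 -- new best
  Position 3 ('d'): window [0,3] length 4 -- new best
  Position 4 ('f'): window [0,4] length 5 -- new best
  Position 5 ('c'): window [0,5] length 6 -- new best
  Position 6 ('h'): repeat (last at 1), move window start to 2
  Position 6 ('h'): window [2,6] length 5
  Position 7 ('e'): window [2,7] length 6
  Position 8 ('h'): repeat (last at 6), move window start to 7
  Position 8 ('h'): window [7,8] length 2
Longest substring with no repeats: "ghbdfc" with length 6

6


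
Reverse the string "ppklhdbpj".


Input: ppklhdbpj
Reading characters right to left:
  Position 8: 'j'
  Position 7: 'p'
  Position 6: 'b'
  Position 5: 'd'
  Position 4: 'h'
  Position 3: 'l'
  Position 2: 'k'
  Position 1: 'p'
  Position 0: 'p'
Reversed: jpbdhlkpp

jpbdhlkpp


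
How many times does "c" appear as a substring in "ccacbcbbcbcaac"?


Searching for "c" in "ccacbcbbcbcaac"
Scanning each position:
  Position 0: "c" => MATCH
  Position 1: "c" => MATCH
  Position 2: "a" => no
  Position 3: "c" => MATCH
  Position 4: "b" => no
  Position 5: "c" => MATCH
  Position 6: "b" => no
  Position 7: "b" => no
  Position 8: "c" => MATCH
  Position 9: "b" => no
  Position 10: "c" => MATCH
  Position 11: "a" => no
  Position 12: "a" => no
  Position 13: "c" => MATCH
Total occurrences: 7

7


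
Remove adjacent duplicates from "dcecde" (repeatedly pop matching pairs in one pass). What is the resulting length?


Input: dcecde
Stack-based adjacent duplicate removal:
  Read 'd': push. Stack: d
  Read 'c': push. Stack: dc
  Read 'e': push. Stack: dce
  Read 'c': push. Stack: dcec
  Read 'd': push. Stack: dcecd
  Read 'e': push. Stack: dcecde
Final stack: "dcecde" (length 6)

6


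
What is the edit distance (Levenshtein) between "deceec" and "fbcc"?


Computing edit distance: "deceec" -> "fbcc"
DP table:
           f    b    c    c
      0    1    2    3    4
  d   1    1    2    3    4
  e   2    2    2    3    4
  c   3    3    3    2    3
  e   4    4    4    3    3
  e   5    5    5    4    4
  c   6    6    6    5    4
Edit distance = dp[6][4] = 4

4


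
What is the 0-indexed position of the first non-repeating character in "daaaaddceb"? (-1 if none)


Input: daaaaddceb
Character frequencies:
  'a': 4
  'b': 1
  'c': 1
  'd': 3
  'e': 1
Scanning left to right for freq == 1:
  Position 0 ('d'): freq=3, skip
  Position 1 ('a'): freq=4, skip
  Position 2 ('a'): freq=4, skip
  Position 3 ('a'): freq=4, skip
  Position 4 ('a'): freq=4, skip
  Position 5 ('d'): freq=3, skip
  Position 6 ('d'): freq=3, skip
  Position 7 ('c'): unique! => answer = 7

7


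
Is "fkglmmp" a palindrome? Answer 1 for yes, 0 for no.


Input: fkglmmp
Reversed: pmmlgkf
  Compare pos 0 ('f') with pos 6 ('p'): MISMATCH
  Compare pos 1 ('k') with pos 5 ('m'): MISMATCH
  Compare pos 2 ('g') with pos 4 ('m'): MISMATCH
Result: not a palindrome

0


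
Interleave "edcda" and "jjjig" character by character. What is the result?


Interleaving "edcda" and "jjjig":
  Position 0: 'e' from first, 'j' from second => "ej"
  Position 1: 'd' from first, 'j' from second => "dj"
  Position 2: 'c' from first, 'j' from second => "cj"
  Position 3: 'd' from first, 'i' from second => "di"
  Position 4: 'a' from first, 'g' from second => "ag"
Result: ejdjcjdiag

ejdjcjdiag


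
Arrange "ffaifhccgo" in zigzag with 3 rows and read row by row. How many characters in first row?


Zigzag "ffaifhccgo" into 3 rows:
Placing characters:
  'f' => row 0
  'f' => row 1
  'a' => row 2
  'i' => row 1
  'f' => row 0
  'h' => row 1
  'c' => row 2
  'c' => row 1
  'g' => row 0
  'o' => row 1
Rows:
  Row 0: "ffg"
  Row 1: "fihco"
  Row 2: "ac"
First row length: 3

3


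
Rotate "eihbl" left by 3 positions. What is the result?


Input: "eihbl", rotate left by 3
First 3 characters: "eih"
Remaining characters: "bl"
Concatenate remaining + first: "bl" + "eih" = "bleih"

bleih


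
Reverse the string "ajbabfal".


Input: ajbabfal
Reading characters right to left:
  Position 7: 'l'
  Position 6: 'a'
  Position 5: 'f'
  Position 4: 'b'
  Position 3: 'a'
  Position 2: 'b'
  Position 1: 'j'
  Position 0: 'a'
Reversed: lafbabja

lafbabja


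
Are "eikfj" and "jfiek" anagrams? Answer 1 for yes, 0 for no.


Strings: "eikfj", "jfiek"
Sorted first:  efijk
Sorted second: efijk
Sorted forms match => anagrams

1


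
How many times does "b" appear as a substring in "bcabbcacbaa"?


Searching for "b" in "bcabbcacbaa"
Scanning each position:
  Position 0: "b" => MATCH
  Position 1: "c" => no
  Position 2: "a" => no
  Position 3: "b" => MATCH
  Position 4: "b" => MATCH
  Position 5: "c" => no
  Position 6: "a" => no
  Position 7: "c" => no
  Position 8: "b" => MATCH
  Position 9: "a" => no
  Position 10: "a" => no
Total occurrences: 4

4


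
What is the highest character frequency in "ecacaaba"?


Input: ecacaaba
Character counts:
  'a': 4
  'b': 1
  'c': 2
  'e': 1
Maximum frequency: 4

4


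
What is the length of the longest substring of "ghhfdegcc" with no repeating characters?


Input: "ghhfdegcc"
Sliding window (track last position of each char):
  Position 0 ('g'): window [0,0] length 1 -- new best
  Position 1 ('h'): window [0,1] length 2 -- new best
  Position 2 ('h'): repeat (last at 1), move window start to 2
  Position 2 ('h'): window [2,2] length 1
  Position 3 ('f'): window [2,3] length 2
  Position 4 ('d'): window [2,4] length 3 -- new best
  Position 5 ('e'): window [2,5] length 4 -- new best
  Position 6 ('g'): window [2,6] length 5 -- new best
  Position 7 ('c'): window [2,7] length 6 -- new best
  Position 8 ('c'): repeat (last at 7), move window start to 8
  Position 8 ('c'): window [8,8] length 1
Longest substring with no repeats: "hfdegc" with length 6

6


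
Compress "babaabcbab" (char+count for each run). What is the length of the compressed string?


Input: babaabcbab
Runs:
  'b' x 1 => "b1"
  'a' x 1 => "a1"
  'b' x 1 => "b1"
  'a' x 2 => "a2"
  'b' x 1 => "b1"
  'c' x 1 => "c1"
  'b' x 1 => "b1"
  'a' x 1 => "a1"
  'b' x 1 => "b1"
Compressed: "b1a1b1a2b1c1b1a1b1"
Compressed length: 18

18


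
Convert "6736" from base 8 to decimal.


Input: "6736" in base 8
Positional expansion:
  Digit '6' (value 6) x 8^3 = 3072
  Digit '7' (value 7) x 8^2 = 448
  Digit '3' (value 3) x 8^1 = 24
  Digit '6' (value 6) x 8^0 = 6
Sum = 3550

3550


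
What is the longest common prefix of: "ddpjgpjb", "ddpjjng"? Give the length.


Words: ddpjgpjb, ddpjjng
  Position 0: all 'd' => match
  Position 1: all 'd' => match
  Position 2: all 'p' => match
  Position 3: all 'j' => match
  Position 4: ('g', 'j') => mismatch, stop
LCP = "ddpj" (length 4)

4


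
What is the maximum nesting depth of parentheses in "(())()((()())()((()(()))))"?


Input: "(())()((()())()((()(()))))"
Tracking depth:
  Position 0 '(': depth becomes 1
  Position 1 '(': depth becomes 2
  Position 2 ')': depth becomes 1
  Position 3 ')': depth becomes 0
  Position 4 '(': depth becomes 1
  Position 5 ')': depth becomes 0
  Position 6 '(': depth becomes 1
  Position 7 '(': depth becomes 2
  Position 8 '(': depth becomes 3
  Position 9 ')': depth becomes 2
  Position 10 '(': depth becomes 3
  Position 11 ')': depth becomes 2
  Position 12 ')': depth becomes 1
  Position 13 '(': depth becomes 2
  Position 14 ')': depth becomes 1
  Position 15 '(': depth becomes 2
  Position 16 '(': depth becomes 3
  Position 17 '(': depth becomes 4
  Position 18 ')': depth becomes 3
  Position 19 '(': depth becomes 4
  Position 20 '(': depth becomes 5
  Position 21 ')': depth becomes 4
  Position 22 ')': depth becomes 3
  Position 23 ')': depth becomes 2
  Position 24 ')': depth becomes 1
  Position 25 ')': depth becomes 0
Maximum depth reached: 5

5


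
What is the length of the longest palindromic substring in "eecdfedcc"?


Input: "eecdfedcc"
Checking substrings for palindromes:
  [0:2] "ee" (len 2) => palindrome
  [7:9] "cc" (len 2) => palindrome
Longest palindromic substring: "ee" with length 2

2


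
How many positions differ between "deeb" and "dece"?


Comparing "deeb" and "dece" position by position:
  Position 0: 'd' vs 'd' => same
  Position 1: 'e' vs 'e' => same
  Position 2: 'e' vs 'c' => DIFFER
  Position 3: 'b' vs 'e' => DIFFER
Positions that differ: 2

2


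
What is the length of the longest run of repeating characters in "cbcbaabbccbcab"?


Input: "cbcbaabbccbcab"
Scanning for longest run:
  Position 1 ('b'): new char, reset run to 1
  Position 2 ('c'): new char, reset run to 1
  Position 3 ('b'): new char, reset run to 1
  Position 4 ('a'): new char, reset run to 1
  Position 5 ('a'): continues run of 'a', length=2
  Position 6 ('b'): new char, reset run to 1
  Position 7 ('b'): continues run of 'b', length=2
  Position 8 ('c'): new char, reset run to 1
  Position 9 ('c'): continues run of 'c', length=2
  Position 10 ('b'): new char, reset run to 1
  Position 11 ('c'): new char, reset run to 1
  Position 12 ('a'): new char, reset run to 1
  Position 13 ('b'): new char, reset run to 1
Longest run: 'a' with length 2

2


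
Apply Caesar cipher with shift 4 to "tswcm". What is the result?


Caesar cipher: shift "tswcm" by 4
  't' (pos 19) + 4 = pos 23 = 'x'
  's' (pos 18) + 4 = pos 22 = 'w'
  'w' (pos 22) + 4 = pos 0 = 'a'
  'c' (pos 2) + 4 = pos 6 = 'g'
  'm' (pos 12) + 4 = pos 16 = 'q'
Result: xwagq

xwagq


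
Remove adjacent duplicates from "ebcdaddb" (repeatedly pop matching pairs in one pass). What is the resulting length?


Input: ebcdaddb
Stack-based adjacent duplicate removal:
  Read 'e': push. Stack: e
  Read 'b': push. Stack: eb
  Read 'c': push. Stack: ebc
  Read 'd': push. Stack: ebcd
  Read 'a': push. Stack: ebcda
  Read 'd': push. Stack: ebcdad
  Read 'd': matches stack top 'd' => pop. Stack: ebcda
  Read 'b': push. Stack: ebcdab
Final stack: "ebcdab" (length 6)

6


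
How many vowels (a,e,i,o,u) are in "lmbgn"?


Input: lmbgn
Checking each character:
  'l' at position 0: consonant
  'm' at position 1: consonant
  'b' at position 2: consonant
  'g' at position 3: consonant
  'n' at position 4: consonant
Total vowels: 0

0


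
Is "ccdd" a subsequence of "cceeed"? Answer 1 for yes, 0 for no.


Check if "ccdd" is a subsequence of "cceeed"
Greedy scan:
  Position 0 ('c'): matches sub[0] = 'c'
  Position 1 ('c'): matches sub[1] = 'c'
  Position 2 ('e'): no match needed
  Position 3 ('e'): no match needed
  Position 4 ('e'): no match needed
  Position 5 ('d'): matches sub[2] = 'd'
Only matched 3/4 characters => not a subsequence

0


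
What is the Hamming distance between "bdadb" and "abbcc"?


Comparing "bdadb" and "abbcc" position by position:
  Position 0: 'b' vs 'a' => differ
  Position 1: 'd' vs 'b' => differ
  Position 2: 'a' vs 'b' => differ
  Position 3: 'd' vs 'c' => differ
  Position 4: 'b' vs 'c' => differ
Total differences (Hamming distance): 5

5


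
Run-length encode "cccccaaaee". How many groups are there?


Input: cccccaaaee
Scanning for consecutive runs:
  Group 1: 'c' x 5 (positions 0-4)
  Group 2: 'a' x 3 (positions 5-7)
  Group 3: 'e' x 2 (positions 8-9)
Total groups: 3

3


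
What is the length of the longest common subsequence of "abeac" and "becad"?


LCS of "abeac" and "becad"
DP table:
           b    e    c    a    d
      0    0    0    0    0    0
  a   0    0    0    0    1    1
  b   0    1    1    1    1    1
  e   0    1    2    2    2    2
  a   0    1    2    2    3    3
  c   0    1    2    3    3    3
LCS length = dp[5][5] = 3

3


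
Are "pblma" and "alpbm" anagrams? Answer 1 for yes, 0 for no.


Strings: "pblma", "alpbm"
Sorted first:  ablmp
Sorted second: ablmp
Sorted forms match => anagrams

1


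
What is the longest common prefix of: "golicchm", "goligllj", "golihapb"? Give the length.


Words: golicchm, goligllj, golihapb
  Position 0: all 'g' => match
  Position 1: all 'o' => match
  Position 2: all 'l' => match
  Position 3: all 'i' => match
  Position 4: ('c', 'g', 'h') => mismatch, stop
LCP = "goli" (length 4)

4


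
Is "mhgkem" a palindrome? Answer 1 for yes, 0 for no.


Input: mhgkem
Reversed: mekghm
  Compare pos 0 ('m') with pos 5 ('m'): match
  Compare pos 1 ('h') with pos 4 ('e'): MISMATCH
  Compare pos 2 ('g') with pos 3 ('k'): MISMATCH
Result: not a palindrome

0


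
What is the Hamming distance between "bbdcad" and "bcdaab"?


Comparing "bbdcad" and "bcdaab" position by position:
  Position 0: 'b' vs 'b' => same
  Position 1: 'b' vs 'c' => differ
  Position 2: 'd' vs 'd' => same
  Position 3: 'c' vs 'a' => differ
  Position 4: 'a' vs 'a' => same
  Position 5: 'd' vs 'b' => differ
Total differences (Hamming distance): 3

3


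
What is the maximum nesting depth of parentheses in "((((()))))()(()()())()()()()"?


Input: "((((()))))()(()()())()()()()"
Tracking depth:
  Position 0 '(': depth becomes 1
  Position 1 '(': depth becomes 2
  Position 2 '(': depth becomes 3
  Position 3 '(': depth becomes 4
  Position 4 '(': depth becomes 5
  Position 5 ')': depth becomes 4
  Position 6 ')': depth becomes 3
  Position 7 ')': depth becomes 2
  Position 8 ')': depth becomes 1
  Position 9 ')': depth becomes 0
  Position 10 '(': depth becomes 1
  Position 11 ')': depth becomes 0
  Position 12 '(': depth becomes 1
  Position 13 '(': depth becomes 2
  Position 14 ')': depth becomes 1
  Position 15 '(': depth becomes 2
  Position 16 ')': depth becomes 1
  Position 17 '(': depth becomes 2
  Position 18 ')': depth becomes 1
  Position 19 ')': depth becomes 0
  Position 20 '(': depth becomes 1
  Position 21 ')': depth becomes 0
  Position 22 '(': depth becomes 1
  Position 23 ')': depth becomes 0
  Position 24 '(': depth becomes 1
  Position 25 ')': depth becomes 0
  Position 26 '(': depth becomes 1
  Position 27 ')': depth becomes 0
Maximum depth reached: 5

5


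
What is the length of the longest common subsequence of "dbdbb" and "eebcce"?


LCS of "dbdbb" and "eebcce"
DP table:
           e    e    b    c    c    e
      0    0    0    0    0    0    0
  d   0    0    0    0    0    0    0
  b   0    0    0    1    1    1    1
  d   0    0    0    1    1    1    1
  b   0    0    0    1    1    1    1
  b   0    0    0    1    1    1    1
LCS length = dp[5][6] = 1

1


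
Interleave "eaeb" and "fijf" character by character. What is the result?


Interleaving "eaeb" and "fijf":
  Position 0: 'e' from first, 'f' from second => "ef"
  Position 1: 'a' from first, 'i' from second => "ai"
  Position 2: 'e' from first, 'j' from second => "ej"
  Position 3: 'b' from first, 'f' from second => "bf"
Result: efaiejbf

efaiejbf


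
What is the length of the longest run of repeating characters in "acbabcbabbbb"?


Input: "acbabcbabbbb"
Scanning for longest run:
  Position 1 ('c'): new char, reset run to 1
  Position 2 ('b'): new char, reset run to 1
  Position 3 ('a'): new char, reset run to 1
  Position 4 ('b'): new char, reset run to 1
  Position 5 ('c'): new char, reset run to 1
  Position 6 ('b'): new char, reset run to 1
  Position 7 ('a'): new char, reset run to 1
  Position 8 ('b'): new char, reset run to 1
  Position 9 ('b'): continues run of 'b', length=2
  Position 10 ('b'): continues run of 'b', length=3
  Position 11 ('b'): continues run of 'b', length=4
Longest run: 'b' with length 4

4


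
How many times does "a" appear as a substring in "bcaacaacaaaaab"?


Searching for "a" in "bcaacaacaaaaab"
Scanning each position:
  Position 0: "b" => no
  Position 1: "c" => no
  Position 2: "a" => MATCH
  Position 3: "a" => MATCH
  Position 4: "c" => no
  Position 5: "a" => MATCH
  Position 6: "a" => MATCH
  Position 7: "c" => no
  Position 8: "a" => MATCH
  Position 9: "a" => MATCH
  Position 10: "a" => MATCH
  Position 11: "a" => MATCH
  Position 12: "a" => MATCH
  Position 13: "b" => no
Total occurrences: 9

9


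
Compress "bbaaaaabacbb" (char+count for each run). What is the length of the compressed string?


Input: bbaaaaabacbb
Runs:
  'b' x 2 => "b2"
  'a' x 5 => "a5"
  'b' x 1 => "b1"
  'a' x 1 => "a1"
  'c' x 1 => "c1"
  'b' x 2 => "b2"
Compressed: "b2a5b1a1c1b2"
Compressed length: 12

12


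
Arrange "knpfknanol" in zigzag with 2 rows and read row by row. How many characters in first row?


Zigzag "knpfknanol" into 2 rows:
Placing characters:
  'k' => row 0
  'n' => row 1
  'p' => row 0
  'f' => row 1
  'k' => row 0
  'n' => row 1
  'a' => row 0
  'n' => row 1
  'o' => row 0
  'l' => row 1
Rows:
  Row 0: "kpkao"
  Row 1: "nfnnl"
First row length: 5

5


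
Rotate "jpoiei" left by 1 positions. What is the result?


Input: "jpoiei", rotate left by 1
First 1 characters: "j"
Remaining characters: "poiei"
Concatenate remaining + first: "poiei" + "j" = "poieij"

poieij


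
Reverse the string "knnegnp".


Input: knnegnp
Reading characters right to left:
  Position 6: 'p'
  Position 5: 'n'
  Position 4: 'g'
  Position 3: 'e'
  Position 2: 'n'
  Position 1: 'n'
  Position 0: 'k'
Reversed: pngennk

pngennk


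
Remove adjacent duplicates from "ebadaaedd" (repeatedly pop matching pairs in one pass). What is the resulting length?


Input: ebadaaedd
Stack-based adjacent duplicate removal:
  Read 'e': push. Stack: e
  Read 'b': push. Stack: eb
  Read 'a': push. Stack: eba
  Read 'd': push. Stack: ebad
  Read 'a': push. Stack: ebada
  Read 'a': matches stack top 'a' => pop. Stack: ebad
  Read 'e': push. Stack: ebade
  Read 'd': push. Stack: ebaded
  Read 'd': matches stack top 'd' => pop. Stack: ebade
Final stack: "ebade" (length 5)

5


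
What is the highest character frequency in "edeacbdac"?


Input: edeacbdac
Character counts:
  'a': 2
  'b': 1
  'c': 2
  'd': 2
  'e': 2
Maximum frequency: 2

2


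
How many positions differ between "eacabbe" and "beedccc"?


Comparing "eacabbe" and "beedccc" position by position:
  Position 0: 'e' vs 'b' => DIFFER
  Position 1: 'a' vs 'e' => DIFFER
  Position 2: 'c' vs 'e' => DIFFER
  Position 3: 'a' vs 'd' => DIFFER
  Position 4: 'b' vs 'c' => DIFFER
  Position 5: 'b' vs 'c' => DIFFER
  Position 6: 'e' vs 'c' => DIFFER
Positions that differ: 7

7


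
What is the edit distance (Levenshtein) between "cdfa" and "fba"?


Computing edit distance: "cdfa" -> "fba"
DP table:
           f    b    a
      0    1    2    3
  c   1    1    2    3
  d   2    2    2    3
  f   3    2    3    3
  a   4    3    3    3
Edit distance = dp[4][3] = 3

3
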